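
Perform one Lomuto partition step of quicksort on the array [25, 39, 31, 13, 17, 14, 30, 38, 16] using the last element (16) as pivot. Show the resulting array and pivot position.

Lomuto partition with pivot = 16:

Initial array: [25, 39, 31, 13, 17, 14, 30, 38, 16]

arr[0]=25 > 16: no swap
arr[1]=39 > 16: no swap
arr[2]=31 > 16: no swap
arr[3]=13 <= 16: swap with position 0, array becomes [13, 39, 31, 25, 17, 14, 30, 38, 16]
arr[4]=17 > 16: no swap
arr[5]=14 <= 16: swap with position 1, array becomes [13, 14, 31, 25, 17, 39, 30, 38, 16]
arr[6]=30 > 16: no swap
arr[7]=38 > 16: no swap

Place pivot at position 2: [13, 14, 16, 25, 17, 39, 30, 38, 31]
Pivot position: 2

After partitioning with pivot 16, the array becomes [13, 14, 16, 25, 17, 39, 30, 38, 31]. The pivot is placed at index 2. All elements to the left of the pivot are <= 16, and all elements to the right are > 16.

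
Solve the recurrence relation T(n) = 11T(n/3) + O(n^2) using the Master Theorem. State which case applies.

Master Theorem for T(n) = 11T(n/3) + O(n^2):

a = 11, b = 3, c = 2
log_b(a) = log_3(11) = 2.1827

Case 1: c = 2 < log_3(11) = 2.1827
T(n) = O(n^(log_3 11))

For T(n) = 11T(n/3) + O(n^2): log_3(11) = 2.1827. This is Case 1 of the Master Theorem (c < log_b(a), work dominated by leaves), giving O(n^(log_3 11)).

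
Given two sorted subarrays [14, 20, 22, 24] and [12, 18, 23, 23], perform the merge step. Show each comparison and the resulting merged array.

Merging process:

Compare 14 vs 12: take 12 from right. Merged: [12]
Compare 14 vs 18: take 14 from left. Merged: [12, 14]
Compare 20 vs 18: take 18 from right. Merged: [12, 14, 18]
Compare 20 vs 23: take 20 from left. Merged: [12, 14, 18, 20]
Compare 22 vs 23: take 22 from left. Merged: [12, 14, 18, 20, 22]
Compare 24 vs 23: take 23 from right. Merged: [12, 14, 18, 20, 22, 23]
Compare 24 vs 23: take 23 from right. Merged: [12, 14, 18, 20, 22, 23, 23]
Append remaining from left: [24]. Merged: [12, 14, 18, 20, 22, 23, 23, 24]

Final merged array: [12, 14, 18, 20, 22, 23, 23, 24]
Total comparisons: 7

The merged array is [12, 14, 18, 20, 22, 23, 23, 24], requiring 7 comparisons. The merge step runs in O(n) time where n is the total number of elements.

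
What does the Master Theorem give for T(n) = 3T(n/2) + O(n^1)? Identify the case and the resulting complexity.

Master Theorem for T(n) = 3T(n/2) + O(n^1):

a = 3, b = 2, c = 1
log_b(a) = log_2(3) = 1.5850

Case 1: c = 1 < log_2(3) = 1.5850
T(n) = O(n^(log_2 3))

For T(n) = 3T(n/2) + O(n^1): log_2(3) = 1.5850. This is Case 1 of the Master Theorem (c < log_b(a), work dominated by leaves), giving O(n^(log_2 3)).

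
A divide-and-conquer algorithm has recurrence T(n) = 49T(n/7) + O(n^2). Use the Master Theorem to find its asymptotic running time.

Master Theorem for T(n) = 49T(n/7) + O(n^2):

a = 49, b = 7, c = 2
log_b(a) = log_7(49) = 2.0000

Case 2: c = 2 = log_7(49) = 2.0000
T(n) = O(n^2 log n) = O(n^2 log n)

For T(n) = 49T(n/7) + O(n^2): log_7(49) = 2.0000. This is Case 2 of the Master Theorem (c = log_b(a), equal work at all levels), giving O(n^2 log n).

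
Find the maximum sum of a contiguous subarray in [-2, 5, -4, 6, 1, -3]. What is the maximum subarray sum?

Using Kadane's algorithm on [-2, 5, -4, 6, 1, -3]:

Scanning through the array:
Position 1 (value 5): max_ending_here = 5, max_so_far = 5
Position 2 (value -4): max_ending_here = 1, max_so_far = 5
Position 3 (value 6): max_ending_here = 7, max_so_far = 7
Position 4 (value 1): max_ending_here = 8, max_so_far = 8
Position 5 (value -3): max_ending_here = 5, max_so_far = 8

Maximum subarray: [5, -4, 6, 1]
Maximum sum: 8

The maximum subarray is [5, -4, 6, 1] with sum 8. This subarray runs from index 1 to index 4.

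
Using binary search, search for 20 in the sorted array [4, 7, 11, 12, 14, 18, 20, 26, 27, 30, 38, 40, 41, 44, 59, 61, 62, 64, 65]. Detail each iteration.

Binary search for 20 in [4, 7, 11, 12, 14, 18, 20, 26, 27, 30, 38, 40, 41, 44, 59, 61, 62, 64, 65]:

lo=0, hi=18, mid=9, arr[mid]=30 -> 30 > 20, search left half
lo=0, hi=8, mid=4, arr[mid]=14 -> 14 < 20, search right half
lo=5, hi=8, mid=6, arr[mid]=20 -> Found target at index 6!

Binary search finds 20 at index 6 after 3 comparisons. The search repeatedly halves the search space by comparing with the middle element.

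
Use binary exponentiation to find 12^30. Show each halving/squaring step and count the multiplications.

Computing 12^30 by squaring (build up from 12^1; each line after the first costs one multiplication):

12^1 = 12
12^2 = (12^1)^2 = 12^2 = 144
12^3 = 12 * 12^2 = 12 * 144 = 1728
12^6 = (12^3)^2 = 1728^2 = 2985984
12^7 = 12 * 12^6 = 12 * 2985984 = 35831808
12^14 = (12^7)^2 = 35831808^2 = 1283918464548864
12^15 = 12 * 12^14 = 12 * 1283918464548864 = 15407021574586368
12^30 = (12^15)^2 = 15407021574586368^2 = 237376313799769806328950291431424

Result: 237376313799769806328950291431424
Multiplications needed: 7 (7 lines after 12^1)

12^30 = 237376313799769806328950291431424. Using exponentiation by squaring, this requires 7 multiplications. The key idea: if the exponent is even, square the half-power; if odd, multiply by the base once.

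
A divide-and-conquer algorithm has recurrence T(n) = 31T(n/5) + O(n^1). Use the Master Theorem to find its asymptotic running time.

Master Theorem for T(n) = 31T(n/5) + O(n^1):

a = 31, b = 5, c = 1
log_b(a) = log_5(31) = 2.1337

Case 1: c = 1 < log_5(31) = 2.1337
T(n) = O(n^(log_5 31))

For T(n) = 31T(n/5) + O(n^1): log_5(31) = 2.1337. This is Case 1 of the Master Theorem (c < log_b(a), work dominated by leaves), giving O(n^(log_5 31)).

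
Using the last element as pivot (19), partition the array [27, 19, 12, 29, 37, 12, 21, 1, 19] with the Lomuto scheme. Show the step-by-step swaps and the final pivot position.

Lomuto partition with pivot = 19:

Initial array: [27, 19, 12, 29, 37, 12, 21, 1, 19]

arr[0]=27 > 19: no swap
arr[1]=19 <= 19: swap with position 0, array becomes [19, 27, 12, 29, 37, 12, 21, 1, 19]
arr[2]=12 <= 19: swap with position 1, array becomes [19, 12, 27, 29, 37, 12, 21, 1, 19]
arr[3]=29 > 19: no swap
arr[4]=37 > 19: no swap
arr[5]=12 <= 19: swap with position 2, array becomes [19, 12, 12, 29, 37, 27, 21, 1, 19]
arr[6]=21 > 19: no swap
arr[7]=1 <= 19: swap with position 3, array becomes [19, 12, 12, 1, 37, 27, 21, 29, 19]

Place pivot at position 4: [19, 12, 12, 1, 19, 27, 21, 29, 37]
Pivot position: 4

After partitioning with pivot 19, the array becomes [19, 12, 12, 1, 19, 27, 21, 29, 37]. The pivot is placed at index 4. All elements to the left of the pivot are <= 19, and all elements to the right are > 19.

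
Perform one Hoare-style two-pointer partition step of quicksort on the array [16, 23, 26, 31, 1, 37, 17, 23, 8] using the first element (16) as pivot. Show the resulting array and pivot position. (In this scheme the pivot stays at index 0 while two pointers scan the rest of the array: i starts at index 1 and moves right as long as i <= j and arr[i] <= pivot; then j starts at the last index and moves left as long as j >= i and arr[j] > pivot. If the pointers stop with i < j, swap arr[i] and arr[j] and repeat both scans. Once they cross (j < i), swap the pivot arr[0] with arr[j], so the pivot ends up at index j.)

Hoare-style two-pointer partition with pivot = 16:

Initial array: [16, 23, 26, 31, 1, 37, 17, 23, 8]

Pointers start at i = 1, j = 8.
i stops at index 1 (arr[1]=23 > 16), j stops at index 8 (arr[8]=8 <= 16): swap arr[1] and arr[8], array becomes [16, 8, 26, 31, 1, 37, 17, 23, 23]
i stops at index 2 (arr[2]=26 > 16), j stops at index 4 (arr[4]=1 <= 16): swap arr[2] and arr[4], array becomes [16, 8, 1, 31, 26, 37, 17, 23, 23]
i ends at 3, j ends at 2: the pointers have crossed (j < i), so scanning stops.

Swap pivot arr[0] with arr[2] to place pivot at position 2: [1, 8, 16, 31, 26, 37, 17, 23, 23]
Pivot position: 2

After partitioning with pivot 16, the array becomes [1, 8, 16, 31, 26, 37, 17, 23, 23]. The pivot is placed at index 2. All elements to the left of the pivot are <= 16, and all elements to the right are > 16.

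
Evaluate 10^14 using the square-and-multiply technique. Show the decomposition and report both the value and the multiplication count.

Computing 10^14 by squaring (build up from 10^1; each line after the first costs one multiplication):

10^1 = 10
10^2 = (10^1)^2 = 10^2 = 100
10^3 = 10 * 10^2 = 10 * 100 = 1000
10^6 = (10^3)^2 = 1000^2 = 1000000
10^7 = 10 * 10^6 = 10 * 1000000 = 10000000
10^14 = (10^7)^2 = 10000000^2 = 100000000000000

Result: 100000000000000
Multiplications needed: 5 (5 lines after 10^1)

10^14 = 100000000000000. Using exponentiation by squaring, this requires 5 multiplications. The key idea: if the exponent is even, square the half-power; if odd, multiply by the base once.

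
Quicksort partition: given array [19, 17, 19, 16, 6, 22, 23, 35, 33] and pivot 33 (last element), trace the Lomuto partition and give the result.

Lomuto partition with pivot = 33:

Initial array: [19, 17, 19, 16, 6, 22, 23, 35, 33]

arr[0]=19 <= 33: swap with position 0, array becomes [19, 17, 19, 16, 6, 22, 23, 35, 33]
arr[1]=17 <= 33: swap with position 1, array becomes [19, 17, 19, 16, 6, 22, 23, 35, 33]
arr[2]=19 <= 33: swap with position 2, array becomes [19, 17, 19, 16, 6, 22, 23, 35, 33]
arr[3]=16 <= 33: swap with position 3, array becomes [19, 17, 19, 16, 6, 22, 23, 35, 33]
arr[4]=6 <= 33: swap with position 4, array becomes [19, 17, 19, 16, 6, 22, 23, 35, 33]
arr[5]=22 <= 33: swap with position 5, array becomes [19, 17, 19, 16, 6, 22, 23, 35, 33]
arr[6]=23 <= 33: swap with position 6, array becomes [19, 17, 19, 16, 6, 22, 23, 35, 33]
arr[7]=35 > 33: no swap

Place pivot at position 7: [19, 17, 19, 16, 6, 22, 23, 33, 35]
Pivot position: 7

After partitioning with pivot 33, the array becomes [19, 17, 19, 16, 6, 22, 23, 33, 35]. The pivot is placed at index 7. All elements to the left of the pivot are <= 33, and all elements to the right are > 33.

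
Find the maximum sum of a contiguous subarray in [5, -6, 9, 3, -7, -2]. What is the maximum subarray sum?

Using Kadane's algorithm on [5, -6, 9, 3, -7, -2]:

Scanning through the array:
Position 1 (value -6): max_ending_here = -1, max_so_far = 5
Position 2 (value 9): max_ending_here = 9, max_so_far = 9
Position 3 (value 3): max_ending_here = 12, max_so_far = 12
Position 4 (value -7): max_ending_here = 5, max_so_far = 12
Position 5 (value -2): max_ending_here = 3, max_so_far = 12

Maximum subarray: [9, 3]
Maximum sum: 12

The maximum subarray is [9, 3] with sum 12. This subarray runs from index 2 to index 3.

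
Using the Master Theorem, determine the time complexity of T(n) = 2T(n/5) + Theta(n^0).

Master Theorem for T(n) = 2T(n/5) + O(n^0):

a = 2, b = 5, c = 0
log_b(a) = log_5(2) = 0.4307

Case 1: c = 0 < log_5(2) = 0.4307
T(n) = O(n^(log_5 2))

For T(n) = 2T(n/5) + O(n^0): log_5(2) = 0.4307. This is Case 1 of the Master Theorem (c < log_b(a), work dominated by leaves), giving O(n^(log_5 2)).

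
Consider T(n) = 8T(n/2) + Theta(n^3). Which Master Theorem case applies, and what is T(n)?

Master Theorem for T(n) = 8T(n/2) + O(n^3):

a = 8, b = 2, c = 3
log_b(a) = log_2(8) = 3.0000

Case 2: c = 3 = log_2(8) = 3.0000
T(n) = O(n^3 log n) = O(n^3 log n)

For T(n) = 8T(n/2) + O(n^3): log_2(8) = 3.0000. This is Case 2 of the Master Theorem (c = log_b(a), equal work at all levels), giving O(n^3 log n).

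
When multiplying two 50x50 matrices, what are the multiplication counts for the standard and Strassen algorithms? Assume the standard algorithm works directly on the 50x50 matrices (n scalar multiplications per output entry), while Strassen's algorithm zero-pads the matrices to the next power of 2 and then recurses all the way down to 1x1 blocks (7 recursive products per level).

Matrix multiplication for 50x50 matrices:

Strassen's algorithm requires power-of-2 dimensions. Pad 50x50 to 64x64 (next power of 2).

Standard algorithm: 50^3 = 125000 multiplications
Strassen's algorithm: 7^(log2(64)) = 7^6 = 117649 multiplications
Savings: 125000 - 117649 = 7351 multiplications

Standard: 125000 multiplications (50^3). Strassen: 117649 multiplications (7^6, after padding to 64x64). Strassen reduces 8 recursive multiplications to 7 at each level.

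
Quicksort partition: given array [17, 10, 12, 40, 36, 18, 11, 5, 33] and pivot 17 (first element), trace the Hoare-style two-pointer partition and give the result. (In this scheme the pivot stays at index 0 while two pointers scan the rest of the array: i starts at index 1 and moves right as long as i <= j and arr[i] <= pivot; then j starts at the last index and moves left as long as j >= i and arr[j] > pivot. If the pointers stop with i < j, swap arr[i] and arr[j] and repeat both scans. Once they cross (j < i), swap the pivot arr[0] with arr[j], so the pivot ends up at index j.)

Hoare-style two-pointer partition with pivot = 17:

Initial array: [17, 10, 12, 40, 36, 18, 11, 5, 33]

Pointers start at i = 1, j = 8.
i stops at index 3 (arr[3]=40 > 17), j stops at index 7 (arr[7]=5 <= 17): swap arr[3] and arr[7], array becomes [17, 10, 12, 5, 36, 18, 11, 40, 33]
i stops at index 4 (arr[4]=36 > 17), j stops at index 6 (arr[6]=11 <= 17): swap arr[4] and arr[6], array becomes [17, 10, 12, 5, 11, 18, 36, 40, 33]
i ends at 5, j ends at 4: the pointers have crossed (j < i), so scanning stops.

Swap pivot arr[0] with arr[4] to place pivot at position 4: [11, 10, 12, 5, 17, 18, 36, 40, 33]
Pivot position: 4

After partitioning with pivot 17, the array becomes [11, 10, 12, 5, 17, 18, 36, 40, 33]. The pivot is placed at index 4. All elements to the left of the pivot are <= 17, and all elements to the right are > 17.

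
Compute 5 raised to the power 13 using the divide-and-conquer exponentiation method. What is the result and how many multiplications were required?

Computing 5^13 by squaring (build up from 5^1; each line after the first costs one multiplication):

5^1 = 5
5^2 = (5^1)^2 = 5^2 = 25
5^3 = 5 * 5^2 = 5 * 25 = 125
5^6 = (5^3)^2 = 125^2 = 15625
5^12 = (5^6)^2 = 15625^2 = 244140625
5^13 = 5 * 5^12 = 5 * 244140625 = 1220703125

Result: 1220703125
Multiplications needed: 5 (5 lines after 5^1)

5^13 = 1220703125. Using exponentiation by squaring, this requires 5 multiplications. The key idea: if the exponent is even, square the half-power; if odd, multiply by the base once.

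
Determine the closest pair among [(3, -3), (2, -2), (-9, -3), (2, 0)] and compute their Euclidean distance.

Computing all pairwise distances among 4 points:

d((3, -3), (2, -2)) = 1.4142 <-- minimum
d((3, -3), (-9, -3)) = 12.0
d((3, -3), (2, 0)) = 3.1623
d((2, -2), (-9, -3)) = 11.0454
d((2, -2), (2, 0)) = 2.0
d((-9, -3), (2, 0)) = 11.4018

Closest pair: (3, -3) and (2, -2) with distance 1.4142

The closest pair is (3, -3) and (2, -2) with Euclidean distance 1.4142. For 4 points, brute-force pairwise comparison is shown above. For large n, the divide-and-conquer algorithm (sort by x, recurse on halves, check the dividing strip) achieves O(n log n).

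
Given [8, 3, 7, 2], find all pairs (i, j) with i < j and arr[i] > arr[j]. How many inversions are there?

Finding inversions in [8, 3, 7, 2]:

(0, 1): arr[0]=8 > arr[1]=3
(0, 2): arr[0]=8 > arr[2]=7
(0, 3): arr[0]=8 > arr[3]=2
(1, 3): arr[1]=3 > arr[3]=2
(2, 3): arr[2]=7 > arr[3]=2

Total inversions: 5

The array has 5 inversion(s): (0,1), (0,2), (0,3), (1,3), (2,3). Each pair (i,j) satisfies i < j and arr[i] > arr[j].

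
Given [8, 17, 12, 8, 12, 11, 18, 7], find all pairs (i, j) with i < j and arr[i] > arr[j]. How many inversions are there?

Finding inversions in [8, 17, 12, 8, 12, 11, 18, 7]:

(0, 7): arr[0]=8 > arr[7]=7
(1, 2): arr[1]=17 > arr[2]=12
(1, 3): arr[1]=17 > arr[3]=8
(1, 4): arr[1]=17 > arr[4]=12
(1, 5): arr[1]=17 > arr[5]=11
(1, 7): arr[1]=17 > arr[7]=7
(2, 3): arr[2]=12 > arr[3]=8
(2, 5): arr[2]=12 > arr[5]=11
(2, 7): arr[2]=12 > arr[7]=7
(3, 7): arr[3]=8 > arr[7]=7
(4, 5): arr[4]=12 > arr[5]=11
(4, 7): arr[4]=12 > arr[7]=7
(5, 7): arr[5]=11 > arr[7]=7
(6, 7): arr[6]=18 > arr[7]=7

Total inversions: 14

The array has 14 inversion(s): (0,7), (1,2), (1,3), (1,4), (1,5), (1,7), (2,3), (2,5), (2,7), (3,7), (4,5), (4,7), (5,7), (6,7). Each pair (i,j) satisfies i < j and arr[i] > arr[j].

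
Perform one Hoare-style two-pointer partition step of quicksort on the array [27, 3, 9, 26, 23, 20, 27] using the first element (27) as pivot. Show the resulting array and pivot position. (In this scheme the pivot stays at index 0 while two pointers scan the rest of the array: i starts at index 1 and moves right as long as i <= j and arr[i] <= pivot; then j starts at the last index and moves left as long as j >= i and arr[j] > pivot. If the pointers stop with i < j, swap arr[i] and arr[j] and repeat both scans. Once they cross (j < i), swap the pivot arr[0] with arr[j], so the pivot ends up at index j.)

Hoare-style two-pointer partition with pivot = 27:

Initial array: [27, 3, 9, 26, 23, 20, 27]

Pointers start at i = 1, j = 6.
i ends at 7, j ends at 6: the pointers have crossed (j < i), so scanning stops.

Swap pivot arr[0] with arr[6] to place pivot at position 6: [27, 3, 9, 26, 23, 20, 27]
Pivot position: 6

After partitioning with pivot 27, the array becomes [27, 3, 9, 26, 23, 20, 27]. The pivot is placed at index 6. All elements to the left of the pivot are <= 27, and all elements to the right are > 27.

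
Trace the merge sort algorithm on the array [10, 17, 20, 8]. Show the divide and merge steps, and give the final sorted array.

Merge sort trace:

Split: [10, 17, 20, 8] -> [10, 17] and [20, 8]
  Split: [10, 17] -> [10] and [17]
  Merge: [10] + [17] -> [10, 17]
  Split: [20, 8] -> [20] and [8]
  Merge: [20] + [8] -> [8, 20]
Merge: [10, 17] + [8, 20] -> [8, 10, 17, 20]

Final sorted array: [8, 10, 17, 20]

The merge sort proceeds by recursively splitting the array and merging sorted halves.
After all merges, the sorted array is [8, 10, 17, 20].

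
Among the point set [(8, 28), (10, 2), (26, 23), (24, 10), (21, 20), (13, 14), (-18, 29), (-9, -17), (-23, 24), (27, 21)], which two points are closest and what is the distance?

Computing all pairwise distances among 10 points:

d((8, 28), (10, 2)) = 26.0768
d((8, 28), (26, 23)) = 18.6815
d((8, 28), (24, 10)) = 24.0832
d((8, 28), (21, 20)) = 15.2643
d((8, 28), (13, 14)) = 14.8661
d((8, 28), (-18, 29)) = 26.0192
d((8, 28), (-9, -17)) = 48.1041
d((8, 28), (-23, 24)) = 31.257
d((8, 28), (27, 21)) = 20.2485
d((10, 2), (26, 23)) = 26.4008
d((10, 2), (24, 10)) = 16.1245
d((10, 2), (21, 20)) = 21.095
d((10, 2), (13, 14)) = 12.3693
d((10, 2), (-18, 29)) = 38.8973
d((10, 2), (-9, -17)) = 26.8701
d((10, 2), (-23, 24)) = 39.6611
d((10, 2), (27, 21)) = 25.4951
d((26, 23), (24, 10)) = 13.1529
d((26, 23), (21, 20)) = 5.831
d((26, 23), (13, 14)) = 15.8114
d((26, 23), (-18, 29)) = 44.4072
d((26, 23), (-9, -17)) = 53.1507
d((26, 23), (-23, 24)) = 49.0102
d((26, 23), (27, 21)) = 2.2361 <-- minimum
d((24, 10), (21, 20)) = 10.4403
d((24, 10), (13, 14)) = 11.7047
d((24, 10), (-18, 29)) = 46.0977
d((24, 10), (-9, -17)) = 42.638
d((24, 10), (-23, 24)) = 49.0408
d((24, 10), (27, 21)) = 11.4018
d((21, 20), (13, 14)) = 10.0
d((21, 20), (-18, 29)) = 40.025
d((21, 20), (-9, -17)) = 47.634
d((21, 20), (-23, 24)) = 44.1814
d((21, 20), (27, 21)) = 6.0828
d((13, 14), (-18, 29)) = 34.4384
d((13, 14), (-9, -17)) = 38.0132
d((13, 14), (-23, 24)) = 37.3631
d((13, 14), (27, 21)) = 15.6525
d((-18, 29), (-9, -17)) = 46.8722
d((-18, 29), (-23, 24)) = 7.0711
d((-18, 29), (27, 21)) = 45.7056
d((-9, -17), (-23, 24)) = 43.3244
d((-9, -17), (27, 21)) = 52.345
d((-23, 24), (27, 21)) = 50.0899

Closest pair: (26, 23) and (27, 21) with distance 2.2361

The closest pair is (26, 23) and (27, 21) with Euclidean distance 2.2361. For 10 points, brute-force pairwise comparison is shown above. For large n, the divide-and-conquer algorithm (sort by x, recurse on halves, check the dividing strip) achieves O(n log n).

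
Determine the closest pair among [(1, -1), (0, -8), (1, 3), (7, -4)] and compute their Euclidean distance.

Computing all pairwise distances among 4 points:

d((1, -1), (0, -8)) = 7.0711
d((1, -1), (1, 3)) = 4.0 <-- minimum
d((1, -1), (7, -4)) = 6.7082
d((0, -8), (1, 3)) = 11.0454
d((0, -8), (7, -4)) = 8.0623
d((1, 3), (7, -4)) = 9.2195

Closest pair: (1, -1) and (1, 3) with distance 4.0

The closest pair is (1, -1) and (1, 3) with Euclidean distance 4.0. For 4 points, brute-force pairwise comparison is shown above. For large n, the divide-and-conquer algorithm (sort by x, recurse on halves, check the dividing strip) achieves O(n log n).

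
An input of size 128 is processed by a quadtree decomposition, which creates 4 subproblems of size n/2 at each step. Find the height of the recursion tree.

For divide and conquer with division factor 2:

Problem sizes at each level:
Level 0: 128
Level 1: 64
Level 2: 32
Level 3: 16
Level 4: 8
Level 5: 4
Level 6: 2
Level 7: 1

The root is level 0 and the size-1 base case is level 7 (the tree spans levels 0 through 7, i.e. 8 levels counting the root), so the depth is the number of divisions: log_2(128) = 7

The recursion tree depth is log_2(128) = 7. At each level, the problem size is divided by 2, so it takes 7 divisions to reduce to a base case of size 1. The algorithm makes 4 recursive calls at each level.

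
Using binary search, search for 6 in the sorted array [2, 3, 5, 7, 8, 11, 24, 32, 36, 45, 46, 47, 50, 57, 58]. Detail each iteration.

Binary search for 6 in [2, 3, 5, 7, 8, 11, 24, 32, 36, 45, 46, 47, 50, 57, 58]:

lo=0, hi=14, mid=7, arr[mid]=32 -> 32 > 6, search left half
lo=0, hi=6, mid=3, arr[mid]=7 -> 7 > 6, search left half
lo=0, hi=2, mid=1, arr[mid]=3 -> 3 < 6, search right half
lo=2, hi=2, mid=2, arr[mid]=5 -> 5 < 6, search right half
lo=3 > hi=2, target 6 not found

Binary search determines that 6 is not in the array after 4 comparisons. The search space was exhausted without finding the target.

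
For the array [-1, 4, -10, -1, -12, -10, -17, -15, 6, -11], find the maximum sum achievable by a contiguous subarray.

Using Kadane's algorithm on [-1, 4, -10, -1, -12, -10, -17, -15, 6, -11]:

Scanning through the array:
Position 1 (value 4): max_ending_here = 4, max_so_far = 4
Position 2 (value -10): max_ending_here = -6, max_so_far = 4
Position 3 (value -1): max_ending_here = -1, max_so_far = 4
Position 4 (value -12): max_ending_here = -12, max_so_far = 4
Position 5 (value -10): max_ending_here = -10, max_so_far = 4
Position 6 (value -17): max_ending_here = -17, max_so_far = 4
Position 7 (value -15): max_ending_here = -15, max_so_far = 4
Position 8 (value 6): max_ending_here = 6, max_so_far = 6
Position 9 (value -11): max_ending_here = -5, max_so_far = 6

Maximum subarray: [6]
Maximum sum: 6

The maximum subarray is [6] with sum 6. This subarray runs from index 8 to index 8.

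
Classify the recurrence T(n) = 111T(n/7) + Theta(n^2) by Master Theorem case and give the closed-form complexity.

Master Theorem for T(n) = 111T(n/7) + O(n^2):

a = 111, b = 7, c = 2
log_b(a) = log_7(111) = 2.4202

Case 1: c = 2 < log_7(111) = 2.4202
T(n) = O(n^(log_7 111))

For T(n) = 111T(n/7) + O(n^2): log_7(111) = 2.4202. This is Case 1 of the Master Theorem (c < log_b(a), work dominated by leaves), giving O(n^(log_7 111)).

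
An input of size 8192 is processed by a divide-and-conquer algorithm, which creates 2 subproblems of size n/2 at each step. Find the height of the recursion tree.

For divide and conquer with division factor 2:

Problem sizes at each level:
Level 0: 8192
Level 1: 4096
Level 2: 2048
Level 3: 1024
Level 4: 512
Level 5: 256
Level 6: 128
Level 7: 64
Level 8: 32
Level 9: 16
Level 10: 8
Level 11: 4
Level 12: 2
Level 13: 1

The root is level 0 and the size-1 base case is level 13 (the tree spans levels 0 through 13, i.e. 14 levels counting the root), so the depth is the number of divisions: log_2(8192) = 13

The recursion tree depth is log_2(8192) = 13. At each level, the problem size is divided by 2, so it takes 13 divisions to reduce to a base case of size 1. The algorithm makes 2 recursive calls at each level.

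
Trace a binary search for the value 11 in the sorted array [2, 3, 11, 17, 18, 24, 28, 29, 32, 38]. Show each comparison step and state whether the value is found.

Binary search for 11 in [2, 3, 11, 17, 18, 24, 28, 29, 32, 38]:

lo=0, hi=9, mid=4, arr[mid]=18 -> 18 > 11, search left half
lo=0, hi=3, mid=1, arr[mid]=3 -> 3 < 11, search right half
lo=2, hi=3, mid=2, arr[mid]=11 -> Found target at index 2!

Binary search finds 11 at index 2 after 3 comparisons. The search repeatedly halves the search space by comparing with the middle element.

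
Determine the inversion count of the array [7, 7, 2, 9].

Finding inversions in [7, 7, 2, 9]:

(0, 2): arr[0]=7 > arr[2]=2
(1, 2): arr[1]=7 > arr[2]=2

Total inversions: 2

The array has 2 inversion(s): (0,2), (1,2). Each pair (i,j) satisfies i < j and arr[i] > arr[j].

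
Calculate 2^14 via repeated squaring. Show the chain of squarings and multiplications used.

Computing 2^14 by squaring (build up from 2^1; each line after the first costs one multiplication):

2^1 = 2
2^2 = (2^1)^2 = 2^2 = 4
2^3 = 2 * 2^2 = 2 * 4 = 8
2^6 = (2^3)^2 = 8^2 = 64
2^7 = 2 * 2^6 = 2 * 64 = 128
2^14 = (2^7)^2 = 128^2 = 16384

Result: 16384
Multiplications needed: 5 (5 lines after 2^1)

2^14 = 16384. Using exponentiation by squaring, this requires 5 multiplications. The key idea: if the exponent is even, square the half-power; if odd, multiply by the base once.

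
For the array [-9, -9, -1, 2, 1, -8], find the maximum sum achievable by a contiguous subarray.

Using Kadane's algorithm on [-9, -9, -1, 2, 1, -8]:

Scanning through the array:
Position 1 (value -9): max_ending_here = -9, max_so_far = -9
Position 2 (value -1): max_ending_here = -1, max_so_far = -1
Position 3 (value 2): max_ending_here = 2, max_so_far = 2
Position 4 (value 1): max_ending_here = 3, max_so_far = 3
Position 5 (value -8): max_ending_here = -5, max_so_far = 3

Maximum subarray: [2, 1]
Maximum sum: 3

The maximum subarray is [2, 1] with sum 3. This subarray runs from index 3 to index 4.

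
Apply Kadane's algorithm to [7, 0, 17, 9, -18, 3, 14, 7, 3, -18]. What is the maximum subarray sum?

Using Kadane's algorithm on [7, 0, 17, 9, -18, 3, 14, 7, 3, -18]:

Scanning through the array:
Position 1 (value 0): max_ending_here = 7, max_so_far = 7
Position 2 (value 17): max_ending_here = 24, max_so_far = 24
Position 3 (value 9): max_ending_here = 33, max_so_far = 33
Position 4 (value -18): max_ending_here = 15, max_so_far = 33
Position 5 (value 3): max_ending_here = 18, max_so_far = 33
Position 6 (value 14): max_ending_here = 32, max_so_far = 33
Position 7 (value 7): max_ending_here = 39, max_so_far = 39
Position 8 (value 3): max_ending_here = 42, max_so_far = 42
Position 9 (value -18): max_ending_here = 24, max_so_far = 42

Maximum subarray: [7, 0, 17, 9, -18, 3, 14, 7, 3]
Maximum sum: 42

The maximum subarray is [7, 0, 17, 9, -18, 3, 14, 7, 3] with sum 42. This subarray runs from index 0 to index 8.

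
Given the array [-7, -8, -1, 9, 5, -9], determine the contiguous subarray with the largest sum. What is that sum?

Using Kadane's algorithm on [-7, -8, -1, 9, 5, -9]:

Scanning through the array:
Position 1 (value -8): max_ending_here = -8, max_so_far = -7
Position 2 (value -1): max_ending_here = -1, max_so_far = -1
Position 3 (value 9): max_ending_here = 9, max_so_far = 9
Position 4 (value 5): max_ending_here = 14, max_so_far = 14
Position 5 (value -9): max_ending_here = 5, max_so_far = 14

Maximum subarray: [9, 5]
Maximum sum: 14

The maximum subarray is [9, 5] with sum 14. This subarray runs from index 3 to index 4.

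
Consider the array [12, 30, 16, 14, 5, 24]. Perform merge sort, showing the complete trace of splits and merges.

Merge sort trace:

Split: [12, 30, 16, 14, 5, 24] -> [12, 30, 16] and [14, 5, 24]
  Split: [12, 30, 16] -> [12] and [30, 16]
    Split: [30, 16] -> [30] and [16]
    Merge: [30] + [16] -> [16, 30]
  Merge: [12] + [16, 30] -> [12, 16, 30]
  Split: [14, 5, 24] -> [14] and [5, 24]
    Split: [5, 24] -> [5] and [24]
    Merge: [5] + [24] -> [5, 24]
  Merge: [14] + [5, 24] -> [5, 14, 24]
Merge: [12, 16, 30] + [5, 14, 24] -> [5, 12, 14, 16, 24, 30]

Final sorted array: [5, 12, 14, 16, 24, 30]

The merge sort proceeds by recursively splitting the array and merging sorted halves.
After all merges, the sorted array is [5, 12, 14, 16, 24, 30].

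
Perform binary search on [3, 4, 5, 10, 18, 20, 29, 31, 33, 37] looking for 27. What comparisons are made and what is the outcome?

Binary search for 27 in [3, 4, 5, 10, 18, 20, 29, 31, 33, 37]:

lo=0, hi=9, mid=4, arr[mid]=18 -> 18 < 27, search right half
lo=5, hi=9, mid=7, arr[mid]=31 -> 31 > 27, search left half
lo=5, hi=6, mid=5, arr[mid]=20 -> 20 < 27, search right half
lo=6, hi=6, mid=6, arr[mid]=29 -> 29 > 27, search left half
lo=6 > hi=5, target 27 not found

Binary search determines that 27 is not in the array after 4 comparisons. The search space was exhausted without finding the target.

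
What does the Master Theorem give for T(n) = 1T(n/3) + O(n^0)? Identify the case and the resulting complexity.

Master Theorem for T(n) = 1T(n/3) + O(n^0):

a = 1, b = 3, c = 0
log_b(a) = log_3(1) = 0.0000

Case 2: c = 0 = log_3(1) = 0.0000
T(n) = O(n^0 log n) = O(log n)

For T(n) = 1T(n/3) + O(n^0): log_3(1) = 0.0000. This is Case 2 of the Master Theorem (c = log_b(a), equal work at all levels), giving O(log n).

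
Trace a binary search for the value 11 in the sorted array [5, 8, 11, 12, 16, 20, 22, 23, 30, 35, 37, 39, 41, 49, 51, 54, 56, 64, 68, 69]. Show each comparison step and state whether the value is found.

Binary search for 11 in [5, 8, 11, 12, 16, 20, 22, 23, 30, 35, 37, 39, 41, 49, 51, 54, 56, 64, 68, 69]:

lo=0, hi=19, mid=9, arr[mid]=35 -> 35 > 11, search left half
lo=0, hi=8, mid=4, arr[mid]=16 -> 16 > 11, search left half
lo=0, hi=3, mid=1, arr[mid]=8 -> 8 < 11, search right half
lo=2, hi=3, mid=2, arr[mid]=11 -> Found target at index 2!

Binary search finds 11 at index 2 after 4 comparisons. The search repeatedly halves the search space by comparing with the middle element.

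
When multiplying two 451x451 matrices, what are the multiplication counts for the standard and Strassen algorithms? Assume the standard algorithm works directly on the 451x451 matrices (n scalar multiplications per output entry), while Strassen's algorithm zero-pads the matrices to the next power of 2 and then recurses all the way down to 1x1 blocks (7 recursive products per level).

Matrix multiplication for 451x451 matrices:

Strassen's algorithm requires power-of-2 dimensions. Pad 451x451 to 512x512 (next power of 2).

Standard algorithm: 451^3 = 91733851 multiplications
Strassen's algorithm: 7^(log2(512)) = 7^9 = 40353607 multiplications
Savings: 91733851 - 40353607 = 51380244 multiplications

Standard: 91733851 multiplications (451^3). Strassen: 40353607 multiplications (7^9, after padding to 512x512). Strassen reduces 8 recursive multiplications to 7 at each level.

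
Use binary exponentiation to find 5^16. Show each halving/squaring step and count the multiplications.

Computing 5^16 by squaring (build up from 5^1; each line after the first costs one multiplication):

5^1 = 5
5^2 = (5^1)^2 = 5^2 = 25
5^4 = (5^2)^2 = 25^2 = 625
5^8 = (5^4)^2 = 625^2 = 390625
5^16 = (5^8)^2 = 390625^2 = 152587890625

Result: 152587890625
Multiplications needed: 4 (4 lines after 5^1)

5^16 = 152587890625. Using exponentiation by squaring, this requires 4 multiplications. The key idea: if the exponent is even, square the half-power; if odd, multiply by the base once.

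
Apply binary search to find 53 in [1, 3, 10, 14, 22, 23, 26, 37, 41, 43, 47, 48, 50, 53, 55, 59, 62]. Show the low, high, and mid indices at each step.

Binary search for 53 in [1, 3, 10, 14, 22, 23, 26, 37, 41, 43, 47, 48, 50, 53, 55, 59, 62]:

lo=0, hi=16, mid=8, arr[mid]=41 -> 41 < 53, search right half
lo=9, hi=16, mid=12, arr[mid]=50 -> 50 < 53, search right half
lo=13, hi=16, mid=14, arr[mid]=55 -> 55 > 53, search left half
lo=13, hi=13, mid=13, arr[mid]=53 -> Found target at index 13!

Binary search finds 53 at index 13 after 4 comparisons. The search repeatedly halves the search space by comparing with the middle element.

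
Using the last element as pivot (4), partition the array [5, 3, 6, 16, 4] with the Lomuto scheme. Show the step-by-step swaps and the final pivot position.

Lomuto partition with pivot = 4:

Initial array: [5, 3, 6, 16, 4]

arr[0]=5 > 4: no swap
arr[1]=3 <= 4: swap with position 0, array becomes [3, 5, 6, 16, 4]
arr[2]=6 > 4: no swap
arr[3]=16 > 4: no swap

Place pivot at position 1: [3, 4, 6, 16, 5]
Pivot position: 1

After partitioning with pivot 4, the array becomes [3, 4, 6, 16, 5]. The pivot is placed at index 1. All elements to the left of the pivot are <= 4, and all elements to the right are > 4.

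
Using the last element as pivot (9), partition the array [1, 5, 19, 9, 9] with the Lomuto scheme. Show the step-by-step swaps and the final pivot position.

Lomuto partition with pivot = 9:

Initial array: [1, 5, 19, 9, 9]

arr[0]=1 <= 9: swap with position 0, array becomes [1, 5, 19, 9, 9]
arr[1]=5 <= 9: swap with position 1, array becomes [1, 5, 19, 9, 9]
arr[2]=19 > 9: no swap
arr[3]=9 <= 9: swap with position 2, array becomes [1, 5, 9, 19, 9]

Place pivot at position 3: [1, 5, 9, 9, 19]
Pivot position: 3

After partitioning with pivot 9, the array becomes [1, 5, 9, 9, 19]. The pivot is placed at index 3. All elements to the left of the pivot are <= 9, and all elements to the right are > 9.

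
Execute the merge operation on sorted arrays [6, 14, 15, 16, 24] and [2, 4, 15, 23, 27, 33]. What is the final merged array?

Merging process:

Compare 6 vs 2: take 2 from right. Merged: [2]
Compare 6 vs 4: take 4 from right. Merged: [2, 4]
Compare 6 vs 15: take 6 from left. Merged: [2, 4, 6]
Compare 14 vs 15: take 14 from left. Merged: [2, 4, 6, 14]
Compare 15 vs 15: take 15 from left. Merged: [2, 4, 6, 14, 15]
Compare 16 vs 15: take 15 from right. Merged: [2, 4, 6, 14, 15, 15]
Compare 16 vs 23: take 16 from left. Merged: [2, 4, 6, 14, 15, 15, 16]
Compare 24 vs 23: take 23 from right. Merged: [2, 4, 6, 14, 15, 15, 16, 23]
Compare 24 vs 27: take 24 from left. Merged: [2, 4, 6, 14, 15, 15, 16, 23, 24]
Append remaining from right: [27, 33]. Merged: [2, 4, 6, 14, 15, 15, 16, 23, 24, 27, 33]

Final merged array: [2, 4, 6, 14, 15, 15, 16, 23, 24, 27, 33]
Total comparisons: 9

The merged array is [2, 4, 6, 14, 15, 15, 16, 23, 24, 27, 33], requiring 9 comparisons. The merge step runs in O(n) time where n is the total number of elements.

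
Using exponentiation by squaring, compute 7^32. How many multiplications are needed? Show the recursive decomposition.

Computing 7^32 by squaring (build up from 7^1; each line after the first costs one multiplication):

7^1 = 7
7^2 = (7^1)^2 = 7^2 = 49
7^4 = (7^2)^2 = 49^2 = 2401
7^8 = (7^4)^2 = 2401^2 = 5764801
7^16 = (7^8)^2 = 5764801^2 = 33232930569601
7^32 = (7^16)^2 = 33232930569601^2 = 1104427674243920646305299201

Result: 1104427674243920646305299201
Multiplications needed: 5 (5 lines after 7^1)

7^32 = 1104427674243920646305299201. Using exponentiation by squaring, this requires 5 multiplications. The key idea: if the exponent is even, square the half-power; if odd, multiply by the base once.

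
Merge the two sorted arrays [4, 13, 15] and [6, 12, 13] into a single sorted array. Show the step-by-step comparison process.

Merging process:

Compare 4 vs 6: take 4 from left. Merged: [4]
Compare 13 vs 6: take 6 from right. Merged: [4, 6]
Compare 13 vs 12: take 12 from right. Merged: [4, 6, 12]
Compare 13 vs 13: take 13 from left. Merged: [4, 6, 12, 13]
Compare 15 vs 13: take 13 from right. Merged: [4, 6, 12, 13, 13]
Append remaining from left: [15]. Merged: [4, 6, 12, 13, 13, 15]

Final merged array: [4, 6, 12, 13, 13, 15]
Total comparisons: 5

The merged array is [4, 6, 12, 13, 13, 15], requiring 5 comparisons. The merge step runs in O(n) time where n is the total number of elements.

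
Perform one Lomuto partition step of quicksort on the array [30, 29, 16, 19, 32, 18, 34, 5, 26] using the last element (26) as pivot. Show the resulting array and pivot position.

Lomuto partition with pivot = 26:

Initial array: [30, 29, 16, 19, 32, 18, 34, 5, 26]

arr[0]=30 > 26: no swap
arr[1]=29 > 26: no swap
arr[2]=16 <= 26: swap with position 0, array becomes [16, 29, 30, 19, 32, 18, 34, 5, 26]
arr[3]=19 <= 26: swap with position 1, array becomes [16, 19, 30, 29, 32, 18, 34, 5, 26]
arr[4]=32 > 26: no swap
arr[5]=18 <= 26: swap with position 2, array becomes [16, 19, 18, 29, 32, 30, 34, 5, 26]
arr[6]=34 > 26: no swap
arr[7]=5 <= 26: swap with position 3, array becomes [16, 19, 18, 5, 32, 30, 34, 29, 26]

Place pivot at position 4: [16, 19, 18, 5, 26, 30, 34, 29, 32]
Pivot position: 4

After partitioning with pivot 26, the array becomes [16, 19, 18, 5, 26, 30, 34, 29, 32]. The pivot is placed at index 4. All elements to the left of the pivot are <= 26, and all elements to the right are > 26.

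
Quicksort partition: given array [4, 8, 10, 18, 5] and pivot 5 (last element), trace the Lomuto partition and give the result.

Lomuto partition with pivot = 5:

Initial array: [4, 8, 10, 18, 5]

arr[0]=4 <= 5: swap with position 0, array becomes [4, 8, 10, 18, 5]
arr[1]=8 > 5: no swap
arr[2]=10 > 5: no swap
arr[3]=18 > 5: no swap

Place pivot at position 1: [4, 5, 10, 18, 8]
Pivot position: 1

After partitioning with pivot 5, the array becomes [4, 5, 10, 18, 8]. The pivot is placed at index 1. All elements to the left of the pivot are <= 5, and all elements to the right are > 5.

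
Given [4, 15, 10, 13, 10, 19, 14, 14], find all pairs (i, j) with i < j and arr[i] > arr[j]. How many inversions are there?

Finding inversions in [4, 15, 10, 13, 10, 19, 14, 14]:

(1, 2): arr[1]=15 > arr[2]=10
(1, 3): arr[1]=15 > arr[3]=13
(1, 4): arr[1]=15 > arr[4]=10
(1, 6): arr[1]=15 > arr[6]=14
(1, 7): arr[1]=15 > arr[7]=14
(3, 4): arr[3]=13 > arr[4]=10
(5, 6): arr[5]=19 > arr[6]=14
(5, 7): arr[5]=19 > arr[7]=14

Total inversions: 8

The array has 8 inversion(s): (1,2), (1,3), (1,4), (1,6), (1,7), (3,4), (5,6), (5,7). Each pair (i,j) satisfies i < j and arr[i] > arr[j].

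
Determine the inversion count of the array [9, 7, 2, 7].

Finding inversions in [9, 7, 2, 7]:

(0, 1): arr[0]=9 > arr[1]=7
(0, 2): arr[0]=9 > arr[2]=2
(0, 3): arr[0]=9 > arr[3]=7
(1, 2): arr[1]=7 > arr[2]=2

Total inversions: 4

The array has 4 inversion(s): (0,1), (0,2), (0,3), (1,2). Each pair (i,j) satisfies i < j and arr[i] > arr[j].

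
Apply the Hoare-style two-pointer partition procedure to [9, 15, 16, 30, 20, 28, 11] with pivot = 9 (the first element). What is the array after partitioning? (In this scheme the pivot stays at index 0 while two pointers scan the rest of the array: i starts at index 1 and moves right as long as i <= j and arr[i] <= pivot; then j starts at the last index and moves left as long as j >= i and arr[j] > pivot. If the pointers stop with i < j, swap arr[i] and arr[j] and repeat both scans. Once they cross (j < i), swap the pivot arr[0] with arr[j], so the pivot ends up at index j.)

Hoare-style two-pointer partition with pivot = 9:

Initial array: [9, 15, 16, 30, 20, 28, 11]

Pointers start at i = 1, j = 6.
i ends at 1, j ends at 0: the pointers have crossed (j < i), so scanning stops.

j = 0, so swapping arr[0] with arr[j] leaves the pivot at position 0: [9, 15, 16, 30, 20, 28, 11]
Pivot position: 0

After partitioning with pivot 9, the array becomes [9, 15, 16, 30, 20, 28, 11]. The pivot is placed at index 0. All elements to the left of the pivot are <= 9, and all elements to the right are > 9.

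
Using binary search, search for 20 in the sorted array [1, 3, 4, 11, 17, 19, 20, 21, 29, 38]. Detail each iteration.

Binary search for 20 in [1, 3, 4, 11, 17, 19, 20, 21, 29, 38]:

lo=0, hi=9, mid=4, arr[mid]=17 -> 17 < 20, search right half
lo=5, hi=9, mid=7, arr[mid]=21 -> 21 > 20, search left half
lo=5, hi=6, mid=5, arr[mid]=19 -> 19 < 20, search right half
lo=6, hi=6, mid=6, arr[mid]=20 -> Found target at index 6!

Binary search finds 20 at index 6 after 4 comparisons. The search repeatedly halves the search space by comparing with the middle element.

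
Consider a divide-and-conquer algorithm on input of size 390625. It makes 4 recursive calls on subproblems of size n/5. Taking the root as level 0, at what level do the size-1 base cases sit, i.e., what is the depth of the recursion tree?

For divide and conquer with division factor 5:

Problem sizes at each level:
Level 0: 390625
Level 1: 78125
Level 2: 15625
Level 3: 3125
Level 4: 625
Level 5: 125
Level 6: 25
Level 7: 5
Level 8: 1

The root is level 0 and the size-1 base case is level 8 (the tree spans levels 0 through 8, i.e. 9 levels counting the root), so the depth is the number of divisions: log_5(390625) = 8

The recursion tree depth is log_5(390625) = 8. At each level, the problem size is divided by 5, so it takes 8 divisions to reduce to a base case of size 1. The algorithm makes 4 recursive calls at each level.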